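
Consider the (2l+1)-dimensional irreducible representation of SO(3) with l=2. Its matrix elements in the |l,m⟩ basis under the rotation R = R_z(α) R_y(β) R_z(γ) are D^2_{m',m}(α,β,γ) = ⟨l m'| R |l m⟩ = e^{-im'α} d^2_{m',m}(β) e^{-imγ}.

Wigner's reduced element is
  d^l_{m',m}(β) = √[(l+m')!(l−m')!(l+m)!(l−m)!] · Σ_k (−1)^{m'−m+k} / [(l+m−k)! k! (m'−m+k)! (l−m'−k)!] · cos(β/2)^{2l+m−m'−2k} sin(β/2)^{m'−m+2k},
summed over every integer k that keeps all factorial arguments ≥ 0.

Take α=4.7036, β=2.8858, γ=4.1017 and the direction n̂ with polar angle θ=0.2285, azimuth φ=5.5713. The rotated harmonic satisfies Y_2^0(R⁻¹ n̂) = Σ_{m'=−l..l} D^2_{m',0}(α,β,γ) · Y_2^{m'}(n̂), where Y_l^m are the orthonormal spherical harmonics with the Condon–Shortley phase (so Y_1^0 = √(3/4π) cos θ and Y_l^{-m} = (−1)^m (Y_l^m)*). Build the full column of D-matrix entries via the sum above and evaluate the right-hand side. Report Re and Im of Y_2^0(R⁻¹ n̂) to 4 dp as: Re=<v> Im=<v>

Re=0.4600 Im=0.0000

Need the full column D^2_{m',0} for m'=−2..2 at α=4.7036, β=2.8858, γ=4.1017.
cos(β/2)=0.127548, sin(β/2)=0.991832
d^2_{-2,0}: single k=2 term ⇒ +0.039201;  D = -0.039195+0.000689i
d^2_{-1,0}: k∈[1..2] ⇒ +0.005041 -0.304834 = -0.299793;  D = +0.002635+0.299782i
d^2_{0,0}: k∈[0..2] ⇒ +0.000265 -0.064015 +0.967728 = +0.903977;  D = +0.903977+0.000000i
d^2_{1,0}: k∈[0..1] ⇒ -0.005041 +0.304834 = +0.299793;  D = -0.002635+0.299782i
d^2_{2,0}: single k=0 term ⇒ +0.039201;  D = -0.039195-0.000689i
Y_2^{m'}(θ=0.2285,φ=5.5713) and Σ D·Y over m':
  (-0.0392+0.0007i)·(+0.0029+0.0196i)  (+0.0026+0.2998i)·(+0.1291+0.1113i)  (+0.9040+0.0000i)·(+0.5822+0.0000i)  (-0.0026+0.2998i)·(-0.1291+0.1113i)  (-0.0392-0.0007i)·(+0.0029-0.0196i)
Y_2^0(R⁻¹ n̂) = +0.459993+0.000000i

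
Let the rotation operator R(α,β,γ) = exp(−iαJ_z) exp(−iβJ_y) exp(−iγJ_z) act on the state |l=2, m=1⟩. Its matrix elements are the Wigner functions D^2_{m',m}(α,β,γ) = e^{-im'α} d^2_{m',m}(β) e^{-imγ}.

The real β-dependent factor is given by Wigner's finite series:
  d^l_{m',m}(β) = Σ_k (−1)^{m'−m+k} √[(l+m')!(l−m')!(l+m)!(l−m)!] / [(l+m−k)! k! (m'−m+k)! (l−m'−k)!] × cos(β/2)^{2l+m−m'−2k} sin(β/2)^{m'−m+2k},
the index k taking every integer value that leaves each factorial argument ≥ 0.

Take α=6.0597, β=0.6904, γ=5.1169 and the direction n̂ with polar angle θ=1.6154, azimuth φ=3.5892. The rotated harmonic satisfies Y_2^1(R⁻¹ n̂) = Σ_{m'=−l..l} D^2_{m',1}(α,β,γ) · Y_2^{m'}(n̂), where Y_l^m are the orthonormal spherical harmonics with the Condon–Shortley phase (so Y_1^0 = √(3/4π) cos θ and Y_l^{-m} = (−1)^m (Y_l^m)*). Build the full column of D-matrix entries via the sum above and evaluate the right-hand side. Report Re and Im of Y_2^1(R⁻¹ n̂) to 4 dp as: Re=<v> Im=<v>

Re=0.1419 Im=-0.3180

Need the full column D^2_{m',1} for m'=−2..2 at α=6.0597, β=0.6904, γ=5.1169.
cos(β/2)=0.941008, sin(β/2)=0.338385
d^2_{-2,1}: single k=3 term ⇒ +0.072922;  D = +0.054856+0.048046i
d^2_{-1,1}: k∈[2..3] ⇒ +0.304179 -0.013111 = +0.291068;  D = +0.171010+0.235534i
d^2_{0,1}: k∈[1..2] ⇒ +0.690663 -0.089310 = +0.601353;  D = +0.236674+0.552821i
d^2_{1,1}: k∈[0..1] ⇒ +0.784103 -0.304179 = +0.479923;  D = +0.086405+0.472081i
d^2_{2,1}: single k=0 term ⇒ -0.563924;  D = +0.023937-0.563416i
Y_2^{m'}(θ=1.6154,φ=3.5892) and Σ D·Y over m':
  (+0.0549+0.0480i)·(+0.2411-0.3008i)  (+0.1710+0.2355i)·(+0.0310-0.0149i)  (+0.2367+0.5528i)·(-0.3135+0.0000i)  (+0.0864+0.4721i)·(-0.0310-0.0149i)  (+0.0239-0.5634i)·(+0.2411+0.3008i)
Y_2^1(R⁻¹ n̂) = +0.141904-0.318032i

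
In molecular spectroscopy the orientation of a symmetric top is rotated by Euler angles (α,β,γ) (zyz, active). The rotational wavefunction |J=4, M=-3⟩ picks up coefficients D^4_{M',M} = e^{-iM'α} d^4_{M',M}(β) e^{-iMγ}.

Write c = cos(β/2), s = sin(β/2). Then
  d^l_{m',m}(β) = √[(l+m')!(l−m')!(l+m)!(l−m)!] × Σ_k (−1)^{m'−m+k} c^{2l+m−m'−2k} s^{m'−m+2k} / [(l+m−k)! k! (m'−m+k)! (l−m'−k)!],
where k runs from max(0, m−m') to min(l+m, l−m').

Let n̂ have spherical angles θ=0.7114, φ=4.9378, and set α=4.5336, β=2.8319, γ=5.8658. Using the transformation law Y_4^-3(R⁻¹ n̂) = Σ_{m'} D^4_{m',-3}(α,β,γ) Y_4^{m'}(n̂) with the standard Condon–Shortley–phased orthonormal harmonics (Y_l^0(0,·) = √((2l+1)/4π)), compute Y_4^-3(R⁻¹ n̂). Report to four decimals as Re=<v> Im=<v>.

Need the full column D^4_{m',-3} for m'=−4..4 at α=4.5336, β=2.8319, γ=5.8658.
cos(β/2)=0.154228, sin(β/2)=0.988035
d^4_{-4,-3}: single k=1 term ⇒ +0.000006;  D = -0.000002-0.000005i
d^4_{-3,-3}: k∈[0..1] ⇒ +0.000000 -0.000092 = -0.000092;  D = -0.000089+0.000020i
d^4_{-2,-3}: k∈[0..1] ⇒ -0.000008 +0.000945 = +0.000937;  D = +0.000036+0.000936i
d^4_{-1,-3}: k∈[0..1] ⇒ +0.000104 -0.007133 = -0.007029;  D = +0.006960+0.000980i
d^4_{0,-3}: k∈[0..1] ⇒ -0.000996 +0.040871 = +0.039875;  D = +0.012492-0.037868i
d^4_{1,-3}: k∈[0..1] ⇒ +0.007133 -0.175644 = -0.168511;  D = -0.148089-0.080408i
d^4_{2,-3}: k∈[0..1] ⇒ -0.038774 +0.530439 = +0.491665;  D = -0.307707+0.383471i
d^4_{3,-3}: k∈[0..1] ⇒ +0.154903 -0.908196 = -0.753293;  D = +0.494320+0.568416i
d^4_{4,-3}: single k=0 term ⇒ -0.400974;  D = -0.344536+0.205122i
Y_4^{m'}(θ=0.7114,φ=4.9378) and Σ D·Y over m':
  (-0.0000-0.0000i)·(+0.0499-0.0631i)  (-0.0001+0.0000i)·(-0.1651-0.2058i)  (+0.0000+0.0009i)·(-0.3871+0.1874i)  (+0.0070+0.0010i)·(+0.0531+0.2317i)  (+0.0125-0.0379i)·(-0.2847+0.0000i)  (-0.1481-0.0804i)·(-0.0531+0.2317i)  (-0.3077+0.3835i)·(-0.3871-0.1874i)  (+0.4943+0.5684i)·(+0.1651-0.2058i)  (-0.3445+0.2051i)·(+0.0499+0.0631i)
Y_4^-3(R⁻¹ n̂) = +0.382379-0.128083i

Re=0.3824 Im=-0.1281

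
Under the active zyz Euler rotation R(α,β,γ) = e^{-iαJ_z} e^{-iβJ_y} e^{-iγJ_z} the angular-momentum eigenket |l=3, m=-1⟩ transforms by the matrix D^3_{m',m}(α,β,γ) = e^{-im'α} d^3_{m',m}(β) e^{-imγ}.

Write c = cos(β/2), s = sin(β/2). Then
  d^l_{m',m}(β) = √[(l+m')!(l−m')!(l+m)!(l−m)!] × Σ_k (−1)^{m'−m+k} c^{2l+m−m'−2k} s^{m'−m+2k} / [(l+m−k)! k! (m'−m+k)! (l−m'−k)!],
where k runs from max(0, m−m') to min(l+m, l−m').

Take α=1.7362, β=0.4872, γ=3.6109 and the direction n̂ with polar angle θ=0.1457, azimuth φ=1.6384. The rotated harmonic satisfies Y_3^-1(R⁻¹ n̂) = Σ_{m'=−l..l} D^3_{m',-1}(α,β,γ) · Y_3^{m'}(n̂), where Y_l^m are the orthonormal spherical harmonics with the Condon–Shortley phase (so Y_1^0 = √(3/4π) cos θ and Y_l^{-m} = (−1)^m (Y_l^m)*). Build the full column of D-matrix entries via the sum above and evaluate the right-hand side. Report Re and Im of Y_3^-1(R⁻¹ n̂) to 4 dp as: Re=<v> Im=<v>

Re=0.3394 Im=0.1545

Need the full column D^3_{m',-1} for m'=−3..3 at α=1.7362, β=0.4872, γ=3.6109.
cos(β/2)=0.970476, sin(β/2)=0.241198
d^3_{-3,-1}: single k=2 term ⇒ +0.199863;  D = -0.164356+0.113720i
d^3_{-2,-1}: k∈[1..2] ⇒ +0.656595 -0.081116 = +0.575479;  D = +0.400893+0.412869i
d^3_{-1,-1}: k∈[0..2] ⇒ +0.835427 -0.412835 +0.019126 = +0.441718;  D = +0.261915-0.355691i
d^3_{0,-1}: k∈[0..2] ⇒ -0.719264 +0.133287 -0.002744 = -0.588721;  D = +0.525070+0.266260i
d^3_{1,-1}: k∈[0..2] ⇒ +0.309626 -0.025501 +0.000197 = +0.284322;  D = -0.085083+0.271293i
d^3_{2,-1}: k∈[0..1] ⇒ -0.081116 +0.002505 = -0.078610;  D = -0.077858-0.010853i
d^3_{3,-1}: single k=0 term ⇒ +0.012346;  D = -0.000332-0.012341i
Y_3^{m'}(θ=0.1457,φ=1.6384) and Σ D·Y over m':
  (-0.1644+0.1137i)·(+0.0003+0.0013i)  (+0.4009+0.4129i)·(-0.0211+0.0029i)  (+0.2619-0.3557i)·(-0.0123-0.1823i)  (+0.5251+0.2663i)·(+0.6995+0.0000i)  (-0.0851+0.2713i)·(+0.0123-0.1823i)  (-0.0779-0.0109i)·(-0.0211-0.0029i)  (-0.0003-0.0123i)·(-0.0003+0.0013i)
Y_3^-1(R⁻¹ n̂) = +0.339423+0.154468i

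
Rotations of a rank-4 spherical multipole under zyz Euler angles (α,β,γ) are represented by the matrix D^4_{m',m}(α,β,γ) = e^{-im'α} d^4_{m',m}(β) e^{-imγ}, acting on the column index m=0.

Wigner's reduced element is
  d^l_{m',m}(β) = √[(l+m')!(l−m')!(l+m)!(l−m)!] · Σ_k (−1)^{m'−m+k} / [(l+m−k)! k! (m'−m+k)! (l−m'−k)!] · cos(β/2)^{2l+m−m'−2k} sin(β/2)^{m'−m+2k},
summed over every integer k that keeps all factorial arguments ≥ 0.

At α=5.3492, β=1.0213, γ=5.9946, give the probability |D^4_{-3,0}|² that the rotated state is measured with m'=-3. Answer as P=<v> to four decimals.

First d^4_{-3,0}(β=1.0213), then the phase factors e^{-i(-3)α} and e^{-i(0)γ}:
c=cos(1.0213/2)=0.872427, s=sin(1.0213/2)=0.488744; N=√[1·5040·24·24]=1703.830978
k: max(0,(0)−(-3))=3 … min(4+(0),4−(-3))=4
  k=3: (−1)^0·1703.8310/(144)·0.8724^5·0.4887^3 = +0.698160
  k=4: (−1)^1·1703.8310/(144)·0.8724^3·0.4887^5 = -0.219109
d^4_{-3,0}(1.0213) = +0.698160 -0.219109 = +0.479051
|D^4_{-3,0}|² = |d^4_{-3,0}(β)|² = (+0.479051)² = 0.229490 (the z-rotation phases have unit modulus)

P=0.2295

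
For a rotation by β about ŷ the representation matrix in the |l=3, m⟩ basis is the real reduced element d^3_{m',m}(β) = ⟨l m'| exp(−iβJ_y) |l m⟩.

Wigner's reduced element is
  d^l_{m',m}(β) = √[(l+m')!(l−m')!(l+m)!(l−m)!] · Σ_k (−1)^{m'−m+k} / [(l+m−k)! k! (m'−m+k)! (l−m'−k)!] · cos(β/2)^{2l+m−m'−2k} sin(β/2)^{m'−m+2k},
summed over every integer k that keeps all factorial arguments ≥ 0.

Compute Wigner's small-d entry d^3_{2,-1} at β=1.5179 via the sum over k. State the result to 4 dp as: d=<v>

d=-0.4332

d^3_{2,-1}(β=1.5179) via Wigner's sum:
With c≡cos(β/2)=0.725559 and s≡sin(β/2)=0.688160, N=[120·1·2·24]^{1/2}=75.894664
k∈{0,1} keeps every argument non-negative
  k=0: (−1)^3·75.8947/(12)·0.7256^3·0.6882^3 = -0.787257
  k=1: (−1)^4·75.8947/(24)·0.7256^1·0.6882^5 = +0.354095
d^3_{2,-1}(1.5179) = -0.787257 +0.354095 = -0.433162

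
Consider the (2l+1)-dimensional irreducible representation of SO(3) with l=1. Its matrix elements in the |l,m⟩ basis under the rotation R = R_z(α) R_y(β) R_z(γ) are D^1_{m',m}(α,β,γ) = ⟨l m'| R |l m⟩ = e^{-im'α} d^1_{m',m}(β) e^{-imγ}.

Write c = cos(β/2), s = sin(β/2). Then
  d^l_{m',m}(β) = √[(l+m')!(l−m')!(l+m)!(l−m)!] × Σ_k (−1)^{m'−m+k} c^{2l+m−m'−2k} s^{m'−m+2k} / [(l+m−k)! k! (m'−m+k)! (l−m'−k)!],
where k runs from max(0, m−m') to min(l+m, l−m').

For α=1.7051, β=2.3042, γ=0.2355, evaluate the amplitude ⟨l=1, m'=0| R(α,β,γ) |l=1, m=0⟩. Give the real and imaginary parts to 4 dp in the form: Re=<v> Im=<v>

D^1_{0,0}(1.7051,2.3042,0.2355) = e^{-i·0·1.7051}·d^1_{0,0}(2.3042)·e^{-i·0·0.2355}. Compute d first:
Half-angle: c=0.406570, s=0.913620. N=√(1·1·1·1)=1.000000
k: max(0,(0)−(0))=0 … min(1+(0),1−(0))=1
  k=0: (−1)^0·1.0000/(1)·0.4066^2·0.9136^0 = +0.165299
  k=1: (−1)^1·1.0000/(1)·0.4066^0·0.9136^2 = -0.834701
d^1_{0,0}(2.3042) = +0.165299 -0.834701 = -0.669402
Phases: e^{-i·(0)·1.7051}=+1.000000+0.000000i, e^{-i·(0)·0.2355}=+1.000000+0.000000i ⇒ D=-0.669402+0.000000i

Re=-0.6694 Im=0.0000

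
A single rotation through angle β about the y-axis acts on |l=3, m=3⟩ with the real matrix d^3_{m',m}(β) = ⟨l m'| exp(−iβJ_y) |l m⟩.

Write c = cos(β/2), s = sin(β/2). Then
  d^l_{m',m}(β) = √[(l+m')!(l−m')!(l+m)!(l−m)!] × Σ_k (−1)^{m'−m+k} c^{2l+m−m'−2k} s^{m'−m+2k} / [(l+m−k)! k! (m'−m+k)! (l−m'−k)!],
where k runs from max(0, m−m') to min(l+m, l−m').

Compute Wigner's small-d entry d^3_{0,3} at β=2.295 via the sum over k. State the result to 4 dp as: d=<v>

d=0.2349

d^3_{0,3}(β=2.295) via Wigner's sum:
c=cos(2.295/2)=0.410768, s=sin(2.295/2)=0.911740; N=√[6·6·720·1]=160.996894
Admissible k: 3..3 (factorial args all ≥0)
  k=3: (−1)^0·160.9969/(36)·0.4108^3·0.9117^3 = +0.234919
d^3_{0,3}(2.295) = +0.234919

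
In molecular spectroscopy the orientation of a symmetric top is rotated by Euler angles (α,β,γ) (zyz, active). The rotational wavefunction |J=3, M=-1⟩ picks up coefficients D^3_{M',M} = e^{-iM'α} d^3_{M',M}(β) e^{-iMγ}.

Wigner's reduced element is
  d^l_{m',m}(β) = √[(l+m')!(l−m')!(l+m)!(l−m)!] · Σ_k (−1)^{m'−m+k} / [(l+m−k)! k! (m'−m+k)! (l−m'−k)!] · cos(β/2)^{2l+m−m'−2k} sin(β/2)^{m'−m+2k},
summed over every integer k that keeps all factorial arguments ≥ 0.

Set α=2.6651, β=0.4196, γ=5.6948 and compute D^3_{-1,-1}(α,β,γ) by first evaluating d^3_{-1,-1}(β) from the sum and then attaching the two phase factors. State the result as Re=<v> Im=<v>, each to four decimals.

Re=-0.2756 Im=0.4975

Split into d^3_{-1,-1}(β=0.4196) × two z-phases.
c=cos(0.4196/2)=0.978073, s=sin(0.4196/2)=0.208264; N=√[2·24·2·24]=48.000000
k∈{0,1,2} keeps every argument non-negative
  k=0: (−1)^0·48.0000/(48)·0.9781^6·0.2083^0 = +0.875440
  k=1: (−1)^1·48.0000/(6)·0.9781^4·0.2083^2 = -0.317544
  k=2: (−1)^2·48.0000/(8)·0.9781^2·0.2083^4 = +0.010798
d^3_{-1,-1}(0.4196) = +0.875440 -0.317544 +0.010798 = +0.568694
Phases: e^{-i·(-1)·2.6651}=-0.888609+0.458665i, e^{-i·(-1)·5.6948}=+0.831838-0.555019i ⇒ D=-0.275596+0.497454i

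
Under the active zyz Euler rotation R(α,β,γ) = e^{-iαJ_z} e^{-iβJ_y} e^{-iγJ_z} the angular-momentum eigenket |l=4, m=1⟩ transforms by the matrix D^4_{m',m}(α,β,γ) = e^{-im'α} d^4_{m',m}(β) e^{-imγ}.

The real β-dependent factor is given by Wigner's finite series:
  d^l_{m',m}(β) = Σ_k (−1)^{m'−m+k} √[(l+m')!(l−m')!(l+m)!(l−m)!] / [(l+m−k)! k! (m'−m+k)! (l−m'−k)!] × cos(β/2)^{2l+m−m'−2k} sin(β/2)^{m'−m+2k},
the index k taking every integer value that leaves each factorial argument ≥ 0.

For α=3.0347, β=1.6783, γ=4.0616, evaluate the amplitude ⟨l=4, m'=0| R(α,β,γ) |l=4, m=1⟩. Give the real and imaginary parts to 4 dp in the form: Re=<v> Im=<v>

Re=-0.1055 Im=0.1385

Split into d^4_{0,1}(β=1.6783) × two z-phases.
Half-angle: c=0.668096, s=0.744076. N=√(24·24·120·6)=643.987578
k∈{1,2,3,4} keeps every argument non-negative
  k=1: (−1)^0·643.9876/(144)·0.6681^7·0.7441^1 = +0.197698
  k=2: (−1)^1·643.9876/(24)·0.6681^5·0.7441^3 = -1.471330
  k=3: (−1)^2·643.9876/(24)·0.6681^3·0.7441^5 = +1.825017
  k=4: (−1)^3·643.9876/(144)·0.6681^1·0.7441^7 = -0.377288
d^4_{0,1}(1.6783) = +0.197698 -1.471330 +1.825017 -0.377288 = +0.174097
D = (+1.000000+0.000000i)·(+0.174097)·(-0.605814+0.795606i) = -0.105471+0.138513i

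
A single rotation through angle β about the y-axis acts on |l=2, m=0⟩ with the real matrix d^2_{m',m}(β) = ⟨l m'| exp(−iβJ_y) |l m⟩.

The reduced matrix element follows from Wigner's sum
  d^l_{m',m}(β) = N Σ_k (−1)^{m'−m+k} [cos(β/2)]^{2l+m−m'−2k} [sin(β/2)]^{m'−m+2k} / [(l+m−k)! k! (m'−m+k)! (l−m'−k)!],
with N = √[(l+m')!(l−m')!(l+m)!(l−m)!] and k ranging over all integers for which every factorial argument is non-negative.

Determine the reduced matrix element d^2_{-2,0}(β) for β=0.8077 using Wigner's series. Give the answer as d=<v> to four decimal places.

d^2_{-2,0}(β=0.8077) via Wigner's sum:
With c≡cos(β/2)=0.919555 and s≡sin(β/2)=0.392962, N=[1·24·2·2]^{1/2}=9.797959
Admissible k: 2..2 (factorial args all ≥0)
  k=2: (−1)^0·9.7980/(4)·0.9196^2·0.3930^2 = +0.319839
d^2_{-2,0}(0.8077) = +0.319839

d=0.3198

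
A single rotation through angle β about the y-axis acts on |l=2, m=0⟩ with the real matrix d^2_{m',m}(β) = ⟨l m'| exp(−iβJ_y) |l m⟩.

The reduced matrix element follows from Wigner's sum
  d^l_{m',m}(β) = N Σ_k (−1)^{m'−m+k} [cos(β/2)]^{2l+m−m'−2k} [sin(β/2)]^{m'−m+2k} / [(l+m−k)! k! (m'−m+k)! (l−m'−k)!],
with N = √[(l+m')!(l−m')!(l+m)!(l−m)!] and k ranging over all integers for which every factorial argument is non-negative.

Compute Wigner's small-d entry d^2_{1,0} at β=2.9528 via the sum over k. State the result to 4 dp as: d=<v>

d^2_{1,0}(β=2.9528) via Wigner's sum:
With c≡cos(β/2)=0.094256 and s≡sin(β/2)=0.995548, N=[6·1·2·2]^{1/2}=4.898979
k: max(0,(0)−(1))=0 … min(2+(0),2−(1))=1
  k=0: (−1)^1·4.8990/(2)·0.0943^3·0.9955^1 = -0.002042
  k=1: (−1)^2·4.8990/(2)·0.0943^1·0.9955^3 = +0.227810
d^2_{1,0}(2.9528) = -0.002042 +0.227810 = +0.225768

d=0.2258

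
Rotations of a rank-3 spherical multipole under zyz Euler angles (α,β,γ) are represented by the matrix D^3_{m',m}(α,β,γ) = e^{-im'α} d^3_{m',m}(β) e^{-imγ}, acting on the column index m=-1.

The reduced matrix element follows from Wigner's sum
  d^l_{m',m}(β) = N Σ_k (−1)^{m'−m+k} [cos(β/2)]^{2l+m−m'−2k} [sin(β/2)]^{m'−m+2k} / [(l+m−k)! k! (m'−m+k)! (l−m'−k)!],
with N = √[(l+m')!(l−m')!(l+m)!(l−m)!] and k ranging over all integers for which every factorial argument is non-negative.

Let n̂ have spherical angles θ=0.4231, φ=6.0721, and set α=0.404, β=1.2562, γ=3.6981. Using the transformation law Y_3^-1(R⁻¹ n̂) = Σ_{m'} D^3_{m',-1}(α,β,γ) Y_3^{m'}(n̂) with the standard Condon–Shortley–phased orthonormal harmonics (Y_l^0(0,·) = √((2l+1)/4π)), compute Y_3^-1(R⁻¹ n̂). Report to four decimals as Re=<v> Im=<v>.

Need the full column D^3_{m',-1} for m'=−3..3 at α=0.404, β=1.2562, γ=3.6981.
cos(β/2)=0.809145, sin(β/2)=0.587608
d^3_{-3,-1}: single k=2 term ⇒ +0.573229;  D = +0.112597-0.562062i
d^3_{-2,-1}: k∈[1..2] ⇒ +0.644497 -0.679789 = -0.035291;  D = +0.007229+0.034543i
d^3_{-1,-1}: k∈[0..2] ⇒ +0.280646 -1.184056 +0.468335 = -0.435075;  D = +0.249343+0.356536i
d^3_{0,-1}: k∈[0..2] ⇒ -0.706011 +1.117007 -0.196362 = +0.214633;  D = -0.182246-0.113374i
d^3_{1,-1}: k∈[0..2] ⇒ +0.888042 -0.624447 +0.041165 = +0.304761;  D = -0.301223-0.046298i
d^3_{2,-1}: k∈[0..1] ⇒ -0.679789 +0.179253 = -0.500535;  D = +0.484790-0.124558i
d^3_{3,-1}: single k=0 term ⇒ +0.302309;  D = -0.239655+0.184272i
Y_3^{m'}(θ=0.4231,φ=6.0721) and Σ D·Y over m':
  (+0.1126-0.5621i)·(+0.0233+0.0171i)  (+0.0072+0.0345i)·(+0.1433+0.0644i)  (+0.2493+0.3565i)·(+0.4096+0.0878i)  (-0.1822-0.1134i)·(+0.3937+0.0000i)  (-0.3012-0.0463i)·(-0.4096+0.0878i)  (+0.4848-0.1246i)·(+0.1433-0.0644i)  (-0.2397+0.1843i)·(-0.0233+0.0171i)
Y_3^-1(R⁻¹ n̂) = +0.201467+0.052635i

Re=0.2015 Im=0.0526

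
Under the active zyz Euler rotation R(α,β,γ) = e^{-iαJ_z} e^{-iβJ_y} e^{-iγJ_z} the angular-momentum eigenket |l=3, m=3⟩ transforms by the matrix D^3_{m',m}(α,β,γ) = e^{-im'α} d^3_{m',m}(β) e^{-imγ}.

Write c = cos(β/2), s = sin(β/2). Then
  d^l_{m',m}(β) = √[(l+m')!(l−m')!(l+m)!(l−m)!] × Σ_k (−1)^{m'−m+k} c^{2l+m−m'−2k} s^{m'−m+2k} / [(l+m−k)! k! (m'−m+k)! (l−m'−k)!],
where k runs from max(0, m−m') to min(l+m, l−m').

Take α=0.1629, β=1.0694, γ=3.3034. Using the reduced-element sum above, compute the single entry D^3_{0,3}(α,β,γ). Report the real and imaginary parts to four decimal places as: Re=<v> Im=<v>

Re=-0.3334 Im=0.1759

First d^3_{0,3}(β=1.0694), then the phase factors e^{-i(0)α} and e^{-i(3)γ}:
Half-angle: c=0.860422, s=0.509583. N=√(6·6·720·1)=160.996894
Admissible k: 3..3 (factorial args all ≥0)
  k=3: (−1)^0·160.9969/(36)·0.8604^3·0.5096^3 = +0.376958
d^3_{0,3}(1.0694) = +0.376958
D = (+1.000000+0.000000i)·(+0.376958)·(-0.884478+0.466582i) = -0.333411+0.175882i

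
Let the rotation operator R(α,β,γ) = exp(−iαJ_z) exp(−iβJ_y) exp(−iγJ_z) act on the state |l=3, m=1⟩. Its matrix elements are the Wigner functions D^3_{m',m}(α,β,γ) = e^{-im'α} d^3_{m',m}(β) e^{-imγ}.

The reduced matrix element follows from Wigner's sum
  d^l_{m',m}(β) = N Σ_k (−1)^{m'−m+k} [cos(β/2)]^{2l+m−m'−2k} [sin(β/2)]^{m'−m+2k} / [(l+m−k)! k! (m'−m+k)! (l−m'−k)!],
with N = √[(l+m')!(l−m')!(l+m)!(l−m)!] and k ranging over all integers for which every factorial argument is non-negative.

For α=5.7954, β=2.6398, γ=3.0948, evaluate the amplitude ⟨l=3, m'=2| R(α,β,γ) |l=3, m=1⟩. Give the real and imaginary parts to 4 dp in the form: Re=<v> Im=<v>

Split into d^3_{2,1}(β=2.6398) × two z-phases.
c=cos(2.6398/2)=0.248272, s=sin(2.6398/2)=0.968690; N=√[120·1·24·2]=75.894664
k: max(0,(1)−(2))=0 … min(3+(1),3−(2))=1
  k=0: (−1)^1·75.8947/(24)·0.2483^5·0.9687^1 = -0.002890
  k=1: (−1)^2·75.8947/(12)·0.2483^3·0.9687^3 = +0.087977
d^3_{2,1}(2.6398) = -0.002890 +0.087977 = +0.085088
Attach z-rotation phases: D = e^{-i(2)(5.7954)}·(+0.085088)·e^{-i(1)(3.0948)} = -0.044360-0.072609i

Re=-0.0444 Im=-0.0726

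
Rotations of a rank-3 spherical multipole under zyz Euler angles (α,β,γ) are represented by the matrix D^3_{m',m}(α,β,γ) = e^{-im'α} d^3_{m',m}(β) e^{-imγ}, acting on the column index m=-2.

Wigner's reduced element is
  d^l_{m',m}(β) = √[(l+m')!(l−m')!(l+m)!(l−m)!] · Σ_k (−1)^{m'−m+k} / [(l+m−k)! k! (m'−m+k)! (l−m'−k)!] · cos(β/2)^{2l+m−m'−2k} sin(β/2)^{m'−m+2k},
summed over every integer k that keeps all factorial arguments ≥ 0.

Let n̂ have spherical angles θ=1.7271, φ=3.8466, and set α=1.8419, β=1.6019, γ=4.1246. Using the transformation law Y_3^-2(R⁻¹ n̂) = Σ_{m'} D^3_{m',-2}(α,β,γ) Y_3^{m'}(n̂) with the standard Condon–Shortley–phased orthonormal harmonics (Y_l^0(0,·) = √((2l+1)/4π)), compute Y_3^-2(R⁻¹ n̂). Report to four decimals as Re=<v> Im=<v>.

Re=-0.2420 Im=0.2511

Need the full column D^3_{m',-2} for m'=−3..3 at α=1.8419, β=1.6019, γ=4.1246.
cos(β/2)=0.696025, sin(β/2)=0.718018
d^3_{-3,-2}: single k=1 term ⇒ +0.287299;  D = +0.101817+0.268652i
d^3_{-2,-2}: k∈[0..1] ⇒ +0.113697 -0.604978 = -0.491281;  D = -0.395991+0.290772i
d^3_{-1,-2}: k∈[0..1] ⇒ -0.370902 +0.789423 = +0.418521;  D = -0.328999-0.258687i
d^3_{0,-2}: k∈[0..1] ⇒ +0.662720 -0.705262 = -0.042542;  D = +0.016379-0.039263i
d^3_{1,-2}: k∈[0..1] ⇒ -0.789423 +0.420049 = -0.369373;  D = -0.366532-0.045727i
d^3_{2,-2}: k∈[0..1] ⇒ +0.643813 -0.137028 = +0.506785;  D = -0.074224-0.501320i
d^3_{3,-2}: single k=0 term ⇒ -0.325369;  D = +0.297343-0.132106i
Y_3^{m'}(θ=1.7271,φ=3.8466) and Σ D·Y over m':
  (+0.1018+0.2687i)·(+0.2082+0.3441i)  (-0.3960+0.2908i)·(-0.0249+0.1532i)  (-0.3290-0.2587i)·(+0.2137-0.1818i)  (+0.0164-0.0393i)·(+0.1672+0.0000i)  (-0.3665-0.0457i)·(-0.2137-0.1818i)  (-0.0742-0.5013i)·(-0.0249-0.1532i)  (+0.2973-0.1321i)·(-0.2082+0.3441i)
Y_3^-2(R⁻¹ n̂) = -0.241968+0.251090i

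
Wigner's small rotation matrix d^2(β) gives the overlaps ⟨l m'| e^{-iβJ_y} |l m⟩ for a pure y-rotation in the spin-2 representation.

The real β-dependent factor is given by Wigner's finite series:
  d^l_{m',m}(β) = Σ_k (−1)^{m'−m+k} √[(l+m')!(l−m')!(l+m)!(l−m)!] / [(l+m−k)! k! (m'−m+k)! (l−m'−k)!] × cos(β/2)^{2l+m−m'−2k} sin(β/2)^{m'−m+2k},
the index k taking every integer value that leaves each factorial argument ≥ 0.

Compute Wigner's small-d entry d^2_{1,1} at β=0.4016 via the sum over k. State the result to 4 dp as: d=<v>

d=0.8074

d^2_{1,1}(β=0.4016) via Wigner's sum:
c=cos(0.4016/2)=0.979907, s=sin(0.4016/2)=0.199453; N=√[6·1·6·1]=6.000000
Admissible k: 0..1 (factorial args all ≥0)
  k=0: (−1)^0·6.0000/(6)·0.9799^4·0.1995^0 = +0.922019
  k=1: (−1)^1·6.0000/(2)·0.9799^2·0.1995^2 = -0.114597
d^2_{1,1}(0.4016) = +0.922019 -0.114597 = +0.807422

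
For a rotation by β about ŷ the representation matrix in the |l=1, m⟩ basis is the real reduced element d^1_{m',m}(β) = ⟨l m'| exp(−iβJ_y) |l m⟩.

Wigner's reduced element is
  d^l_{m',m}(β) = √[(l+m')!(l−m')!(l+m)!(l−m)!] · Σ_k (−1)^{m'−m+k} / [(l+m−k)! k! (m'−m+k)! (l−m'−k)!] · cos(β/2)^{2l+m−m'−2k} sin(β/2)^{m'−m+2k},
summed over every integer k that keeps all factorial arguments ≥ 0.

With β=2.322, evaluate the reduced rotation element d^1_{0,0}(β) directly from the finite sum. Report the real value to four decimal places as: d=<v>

d^1_{0,0}(β=2.322) via Wigner's sum:
With c≡cos(β/2)=0.398423 and s≡sin(β/2)=0.917202, N=[1·1·1·1]^{1/2}=1.000000
k: max(0,(0)−(0))=0 … min(1+(0),1−(0))=1
  k=0: (−1)^0·1.0000/(1)·0.3984^2·0.9172^0 = +0.158741
  k=1: (−1)^1·1.0000/(1)·0.3984^0·0.9172^2 = -0.841259
d^1_{0,0}(2.322) = +0.158741 -0.841259 = -0.682519

d=-0.6825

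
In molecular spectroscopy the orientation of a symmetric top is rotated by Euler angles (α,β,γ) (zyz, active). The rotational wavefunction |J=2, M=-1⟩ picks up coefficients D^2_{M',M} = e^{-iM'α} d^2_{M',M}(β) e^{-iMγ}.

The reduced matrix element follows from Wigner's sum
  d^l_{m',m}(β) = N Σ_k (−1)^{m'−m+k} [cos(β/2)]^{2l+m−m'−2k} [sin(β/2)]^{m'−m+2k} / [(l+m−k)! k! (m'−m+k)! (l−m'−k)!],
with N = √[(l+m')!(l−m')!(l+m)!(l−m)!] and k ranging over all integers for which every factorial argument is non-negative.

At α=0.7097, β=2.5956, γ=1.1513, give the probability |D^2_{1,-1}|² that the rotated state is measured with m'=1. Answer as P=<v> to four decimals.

First d^2_{1,-1}(β=2.5956), then the phase factors e^{-i(1)α} and e^{-i(-1)γ}:
Half-angle: c=0.269618, s=0.962967. N=√(6·1·1·6)=6.000000
The bounds max(0,m−m')=0 and min(l+m,l−m')=1 give 2 terms
  k=0: (−1)^2·6.0000/(2)·0.2696^2·0.9630^2 = +0.202228
  k=1: (−1)^3·6.0000/(6)·0.2696^0·0.9630^4 = -0.859897
d^2_{1,-1}(2.5956) = +0.202228 -0.859897 = -0.657668
|D^2_{1,-1}|² = |d^2_{1,-1}(β)|² = (-0.657668)² = 0.432528 (the z-rotation phases have unit modulus)

P=0.4325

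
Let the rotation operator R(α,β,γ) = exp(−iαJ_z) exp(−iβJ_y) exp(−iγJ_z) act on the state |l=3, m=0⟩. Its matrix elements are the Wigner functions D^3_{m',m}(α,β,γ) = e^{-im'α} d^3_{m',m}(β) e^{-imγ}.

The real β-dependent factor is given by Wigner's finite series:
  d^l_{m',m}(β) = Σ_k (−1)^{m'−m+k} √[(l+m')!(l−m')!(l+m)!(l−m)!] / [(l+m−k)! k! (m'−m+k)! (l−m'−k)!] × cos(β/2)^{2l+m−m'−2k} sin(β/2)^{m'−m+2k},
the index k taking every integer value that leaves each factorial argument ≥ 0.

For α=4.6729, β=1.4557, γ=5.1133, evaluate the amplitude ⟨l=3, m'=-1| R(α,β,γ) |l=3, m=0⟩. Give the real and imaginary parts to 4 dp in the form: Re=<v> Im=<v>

Split into d^3_{-1,0}(β=1.4557) × two z-phases.
c=cos(1.4557/2)=0.746606, s=sin(1.4557/2)=0.665266; N=√[2·24·6·6]=41.569219
Admissible k: 1..3 (factorial args all ≥0)
  k=1: (−1)^0·41.5692/(12)·0.7466^5·0.6653^1 = +0.534619
  k=2: (−1)^1·41.5692/(4)·0.7466^3·0.6653^3 = -1.273424
  k=3: (−1)^2·41.5692/(12)·0.7466^1·0.6653^5 = +0.337023
d^3_{-1,0}(1.4557) = +0.534619 -1.273424 +0.337023 = -0.401782
Phases: e^{-i·(-1)·4.6729}=-0.039479-0.999220i, e^{-i·(0)·5.1133}=+1.000000+0.000000i ⇒ D=+0.015862+0.401469i

Re=0.0159 Im=0.4015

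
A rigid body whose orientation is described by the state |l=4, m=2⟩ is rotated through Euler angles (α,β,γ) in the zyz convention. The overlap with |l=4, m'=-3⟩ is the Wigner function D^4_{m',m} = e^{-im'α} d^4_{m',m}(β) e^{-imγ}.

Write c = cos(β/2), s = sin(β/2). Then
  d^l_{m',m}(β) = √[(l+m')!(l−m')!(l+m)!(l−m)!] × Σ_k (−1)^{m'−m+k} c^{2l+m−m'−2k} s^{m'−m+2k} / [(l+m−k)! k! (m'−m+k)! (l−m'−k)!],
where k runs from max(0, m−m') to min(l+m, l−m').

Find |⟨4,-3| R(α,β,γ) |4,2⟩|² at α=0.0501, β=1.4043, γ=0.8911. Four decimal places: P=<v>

D^4_{-3,2}(0.0501,1.4043,0.8911) = e^{-i·-3·0.0501}·d^4_{-3,2}(1.4043)·e^{-i·2·0.8911}. Compute d first:
With c≡cos(β/2)=0.763455 and s≡sin(β/2)=0.645861, N=[1·5040·720·2]^{1/2}=2693.993318
k: max(0,(2)−(-3))=5 … min(4+(2),4−(-3))=6
  k=5: (−1)^0·2693.9933/(240)·0.7635^3·0.6459^5 = +0.561345
  k=6: (−1)^1·2693.9933/(720)·0.7635^1·0.6459^7 = -0.133912
d^4_{-3,2}(1.4043) = +0.561345 -0.133912 = +0.427434
|D^4_{-3,2}|² = |d^4_{-3,2}(β)|² = (+0.427434)² = 0.182699 (the z-rotation phases have unit modulus)

P=0.1827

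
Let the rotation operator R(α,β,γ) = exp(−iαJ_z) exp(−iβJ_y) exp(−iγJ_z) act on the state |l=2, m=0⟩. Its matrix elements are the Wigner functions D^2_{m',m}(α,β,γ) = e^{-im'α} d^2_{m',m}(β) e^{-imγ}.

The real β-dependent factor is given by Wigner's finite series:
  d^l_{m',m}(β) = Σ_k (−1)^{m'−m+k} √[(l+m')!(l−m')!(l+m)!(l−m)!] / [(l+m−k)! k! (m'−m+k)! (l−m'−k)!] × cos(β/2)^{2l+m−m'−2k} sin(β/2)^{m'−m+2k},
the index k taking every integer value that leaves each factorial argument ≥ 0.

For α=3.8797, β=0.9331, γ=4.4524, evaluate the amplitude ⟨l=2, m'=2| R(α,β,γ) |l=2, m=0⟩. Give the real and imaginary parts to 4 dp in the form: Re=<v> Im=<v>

Re=0.0373 Im=-0.3936

Split into d^2_{2,0}(β=0.9331) × two z-phases.
c=cos(0.9331/2)=0.893125, s=sin(0.9331/2)=0.449808; N=√[24·1·2·2]=9.797959
The bounds max(0,m−m')=0 and min(l+m,l−m')=0 give 1 term
  k=0: (−1)^2·9.7980/(4)·0.8931^2·0.4498^2 = +0.395325
d^2_{2,0}(0.9331) = +0.395325
Attach z-rotation phases: D = e^{-i(2)(3.8797)}·(+0.395325)·e^{-i(0)(4.4524)} = +0.037335-0.393558i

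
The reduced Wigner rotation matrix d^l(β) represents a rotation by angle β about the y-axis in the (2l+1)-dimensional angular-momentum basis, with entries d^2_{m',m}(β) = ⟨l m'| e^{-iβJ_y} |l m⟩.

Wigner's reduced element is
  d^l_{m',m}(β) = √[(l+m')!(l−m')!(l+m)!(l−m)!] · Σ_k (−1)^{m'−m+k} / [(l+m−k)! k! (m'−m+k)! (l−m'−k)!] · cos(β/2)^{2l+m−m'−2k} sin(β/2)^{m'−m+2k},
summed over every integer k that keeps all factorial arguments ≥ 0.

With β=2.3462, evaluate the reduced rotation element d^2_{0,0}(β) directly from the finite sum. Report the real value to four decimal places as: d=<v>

d^2_{0,0}(β=2.3462) via Wigner's sum:
c=cos(2.3462/2)=0.387295, s=sin(2.3462/2)=0.921956; N=√[2·2·2·2]=4.000000
The bounds max(0,m−m')=0 and min(l+m,l−m')=2 give 3 terms
  k=0: (−1)^0·4.0000/(4)·0.3873^4·0.9220^0 = +0.022499
  k=1: (−1)^1·4.0000/(1)·0.3873^2·0.9220^2 = -0.509994
  k=2: (−1)^2·4.0000/(4)·0.3873^0·0.9220^4 = +0.722504
d^2_{0,0}(2.3462) = +0.022499 -0.509994 +0.722504 = +0.235009

d=0.2350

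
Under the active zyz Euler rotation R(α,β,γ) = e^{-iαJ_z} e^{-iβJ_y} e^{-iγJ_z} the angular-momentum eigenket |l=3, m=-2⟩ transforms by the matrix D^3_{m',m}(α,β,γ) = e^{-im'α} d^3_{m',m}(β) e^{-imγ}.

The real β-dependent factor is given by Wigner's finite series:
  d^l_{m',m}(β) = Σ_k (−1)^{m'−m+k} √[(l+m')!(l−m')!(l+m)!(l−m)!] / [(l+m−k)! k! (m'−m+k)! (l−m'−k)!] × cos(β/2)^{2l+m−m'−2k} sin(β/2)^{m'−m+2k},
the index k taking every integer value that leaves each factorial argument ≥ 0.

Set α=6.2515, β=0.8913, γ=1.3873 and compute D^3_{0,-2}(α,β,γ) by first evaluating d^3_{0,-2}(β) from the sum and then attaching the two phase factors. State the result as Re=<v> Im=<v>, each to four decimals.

D^3_{0,-2}(6.2515,0.8913,1.3873) = e^{-i·0·6.2515}·d^3_{0,-2}(0.8913)·e^{-i·-2·1.3873}. Compute d first:
Half-angle: c=0.902331, s=0.431044. N=√(6·6·1·120)=65.726707
k∈{0,1} keeps every argument non-negative
  k=0: (−1)^2·65.7267/(12)·0.9023^4·0.4310^2 = +0.674633
  k=1: (−1)^3·65.7267/(12)·0.9023^2·0.4310^4 = -0.153950
d^3_{0,-2}(0.8913) = +0.674633 -0.153950 = +0.520683
Attach z-rotation phases: D = e^{-i(0)(6.2515)}·(+0.520683)·e^{-i(-2)(1.3873)} = -0.486011+0.186826i

Re=-0.4860 Im=0.1868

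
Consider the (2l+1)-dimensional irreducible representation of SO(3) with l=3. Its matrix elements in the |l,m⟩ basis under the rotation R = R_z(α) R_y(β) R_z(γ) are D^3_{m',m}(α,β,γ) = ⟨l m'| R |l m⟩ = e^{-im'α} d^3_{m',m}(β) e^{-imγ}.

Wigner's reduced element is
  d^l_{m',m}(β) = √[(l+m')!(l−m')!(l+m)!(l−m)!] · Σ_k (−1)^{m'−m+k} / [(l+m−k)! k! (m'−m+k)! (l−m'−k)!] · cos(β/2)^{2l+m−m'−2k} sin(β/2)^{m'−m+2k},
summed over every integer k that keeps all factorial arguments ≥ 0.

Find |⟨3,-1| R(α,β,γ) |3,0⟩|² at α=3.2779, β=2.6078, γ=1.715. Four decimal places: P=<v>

Split into d^3_{-1,0}(β=2.6078) × two z-phases.
With c≡cos(β/2)=0.263739 and s≡sin(β/2)=0.964594, N=[2·24·6·6]^{1/2}=41.569219
The bounds max(0,m−m')=1 and min(l+m,l−m')=3 give 3 terms
  k=1: (−1)^0·41.5692/(12)·0.2637^5·0.9646^1 = +0.004264
  k=2: (−1)^1·41.5692/(4)·0.2637^3·0.9646^3 = -0.171107
  k=3: (−1)^2·41.5692/(12)·0.2637^1·0.9646^5 = +0.762936
d^3_{-1,0}(2.6078) = +0.004264 -0.171107 +0.762936 = +0.596092
|D^3_{-1,0}|² = |d^3_{-1,0}(β)|² = (+0.596092)² = 0.355326 (the z-rotation phases have unit modulus)

P=0.3553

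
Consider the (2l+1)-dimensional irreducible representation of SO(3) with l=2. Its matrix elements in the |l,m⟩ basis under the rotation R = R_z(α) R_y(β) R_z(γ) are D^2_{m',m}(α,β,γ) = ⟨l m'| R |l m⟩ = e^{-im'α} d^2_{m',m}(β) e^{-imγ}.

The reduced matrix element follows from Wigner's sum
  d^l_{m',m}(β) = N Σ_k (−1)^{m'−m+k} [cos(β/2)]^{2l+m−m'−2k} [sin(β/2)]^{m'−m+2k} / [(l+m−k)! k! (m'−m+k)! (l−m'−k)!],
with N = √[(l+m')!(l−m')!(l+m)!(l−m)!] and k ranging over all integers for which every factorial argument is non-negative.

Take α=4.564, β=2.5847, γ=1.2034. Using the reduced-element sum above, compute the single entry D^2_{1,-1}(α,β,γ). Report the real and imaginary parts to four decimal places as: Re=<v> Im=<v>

Re=0.6297 Im=-0.1402

D^2_{1,-1}(4.564,2.5847,1.2034) = e^{-i·1·4.564}·d^2_{1,-1}(2.5847)·e^{-i·-1·1.2034}. Compute d first:
c=cos(2.5847/2)=0.274862, s=sin(2.5847/2)=0.961484; N=√[6·1·1·6]=6.000000
The bounds max(0,m−m')=0 and min(l+m,l−m')=1 give 2 terms
  k=0: (−1)^2·6.0000/(2)·0.2749^2·0.9615^2 = +0.209525
  k=1: (−1)^3·6.0000/(6)·0.2749^0·0.9615^4 = -0.854609
d^2_{1,-1}(2.5847) = +0.209525 -0.854609 = -0.645085
D = (-0.147845+0.989011i)·(-0.645085)·(+0.359187+0.933266i) = +0.629676-0.140152i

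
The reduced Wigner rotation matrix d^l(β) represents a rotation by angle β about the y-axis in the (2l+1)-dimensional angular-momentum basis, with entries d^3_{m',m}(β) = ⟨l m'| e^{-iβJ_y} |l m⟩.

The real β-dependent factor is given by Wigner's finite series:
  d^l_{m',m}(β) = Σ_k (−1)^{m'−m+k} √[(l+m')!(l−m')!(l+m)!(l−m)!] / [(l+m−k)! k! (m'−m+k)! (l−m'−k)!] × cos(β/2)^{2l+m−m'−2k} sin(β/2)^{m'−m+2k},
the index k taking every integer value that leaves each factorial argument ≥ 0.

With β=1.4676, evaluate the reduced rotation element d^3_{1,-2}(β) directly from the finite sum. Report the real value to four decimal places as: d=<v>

d^3_{1,-2}(β=1.4676) via Wigner's sum:
With c≡cos(β/2)=0.742635 and s≡sin(β/2)=0.669696, N=[24·2·1·120]^{1/2}=75.894664
k: max(0,(-2)−(1))=0 … min(3+(-2),3−(1))=1
  k=0: (−1)^3·75.8947/(12)·0.7426^3·0.6697^3 = -0.778019
  k=1: (−1)^4·75.8947/(24)·0.7426^1·0.6697^5 = +0.316348
d^3_{1,-2}(1.4676) = -0.778019 +0.316348 = -0.461671

d=-0.4617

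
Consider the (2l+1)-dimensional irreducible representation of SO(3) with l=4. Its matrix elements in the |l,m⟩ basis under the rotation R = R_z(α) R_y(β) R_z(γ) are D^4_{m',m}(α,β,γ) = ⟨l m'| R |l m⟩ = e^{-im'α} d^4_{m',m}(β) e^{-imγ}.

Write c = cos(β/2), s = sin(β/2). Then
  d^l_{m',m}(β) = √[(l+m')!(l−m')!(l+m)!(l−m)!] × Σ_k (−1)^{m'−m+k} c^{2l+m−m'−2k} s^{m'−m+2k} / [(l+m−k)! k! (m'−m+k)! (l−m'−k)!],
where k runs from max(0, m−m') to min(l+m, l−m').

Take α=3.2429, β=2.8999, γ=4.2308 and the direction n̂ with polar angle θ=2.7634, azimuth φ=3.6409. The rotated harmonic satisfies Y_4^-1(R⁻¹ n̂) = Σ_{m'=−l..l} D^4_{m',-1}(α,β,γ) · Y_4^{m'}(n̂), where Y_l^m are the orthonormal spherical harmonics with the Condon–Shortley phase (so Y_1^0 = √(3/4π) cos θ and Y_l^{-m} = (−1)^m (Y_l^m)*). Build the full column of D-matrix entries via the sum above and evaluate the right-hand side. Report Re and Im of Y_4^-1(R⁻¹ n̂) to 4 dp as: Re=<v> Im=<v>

Need the full column D^4_{m',-1} for m'=−4..4 at α=3.2429, β=2.8999, γ=4.2308.
cos(β/2)=0.120552, sin(β/2)=0.992707
d^4_{-4,-1}: single k=3 term ⇒ +0.000186;  D = -0.000014-0.000186i
d^4_{-3,-1}: k∈[2..3] ⇒ +0.000024 -0.002713 = -0.002689;  D = -0.000475-0.002647i
d^4_{-2,-1}: k∈[1..3] ⇒ +0.000002 -0.000528 +0.023886 = +0.023359;  D = -0.006432-0.022456i
d^4_{-1,-1}: k∈[0..3] ⇒ +0.000000 -0.000045 +0.006153 -0.139084 = -0.132976;  D = -0.049358-0.123477i
d^4_{0,-1}: k∈[0..3] ⇒ -0.000002 +0.000668 -0.045321 +0.512199 = +0.467544;  D = -0.216561-0.414366i
d^4_{1,-1}: k∈[0..3] ⇒ +0.000030 -0.006153 +0.208626 -0.943123 = -0.740620;  D = -0.407670-0.618323i
d^4_{2,-1}: k∈[0..2] ⇒ -0.000352 +0.035829 -0.485914 = -0.450437;  D = +0.284702+0.349054i
d^4_{3,-1}: k∈[0..1] ⇒ +0.002713 -0.110395 = -0.107681;  D = -0.076151-0.076134i
d^4_{4,-1}: single k=0 term ⇒ -0.012639;  D = +0.009796+0.007987i
Y_4^{m'}(θ=2.7634,φ=3.6409) and Σ D·Y over m':
  (-0.0000-0.0002i)·(-0.0034-0.0075i)  (-0.0005-0.0026i)·(+0.0043-0.0584i)  (-0.0064-0.0225i)·(+0.1246-0.1935i)  (-0.0494-0.1235i)·(+0.4341-0.2367i)  (-0.2166-0.4144i)·(+0.3382+0.0000i)  (-0.4077-0.6183i)·(-0.4341-0.2367i)  (+0.2847+0.3491i)·(+0.1246+0.1935i)  (-0.0762-0.0761i)·(-0.0043-0.0584i)  (+0.0098+0.0080i)·(-0.0034+0.0075i)
Y_4^-1(R⁻¹ n̂) = -0.134899+0.284709i

Re=-0.1349 Im=0.2847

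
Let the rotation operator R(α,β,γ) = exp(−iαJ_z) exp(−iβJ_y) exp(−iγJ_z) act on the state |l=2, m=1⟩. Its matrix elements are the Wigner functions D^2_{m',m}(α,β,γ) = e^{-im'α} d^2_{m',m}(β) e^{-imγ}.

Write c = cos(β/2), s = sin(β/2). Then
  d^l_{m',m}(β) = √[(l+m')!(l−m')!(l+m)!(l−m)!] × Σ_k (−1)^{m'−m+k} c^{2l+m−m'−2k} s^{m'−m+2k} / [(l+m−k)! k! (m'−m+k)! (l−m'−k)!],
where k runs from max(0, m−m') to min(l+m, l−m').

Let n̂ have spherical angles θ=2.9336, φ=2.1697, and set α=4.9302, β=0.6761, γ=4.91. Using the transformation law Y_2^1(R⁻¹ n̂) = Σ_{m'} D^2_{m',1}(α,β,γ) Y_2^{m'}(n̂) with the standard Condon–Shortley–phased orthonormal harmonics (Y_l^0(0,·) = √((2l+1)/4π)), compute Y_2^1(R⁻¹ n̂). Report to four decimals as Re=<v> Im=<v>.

Need the full column D^2_{m',1} for m'=−2..2 at α=4.9302, β=0.6761, γ=4.91.
cos(β/2)=0.943403, sin(β/2)=0.331648
d^2_{-2,1}: single k=3 term ⇒ +0.068827;  D = +0.016227-0.066887i
d^2_{-1,1}: k∈[2..3] ⇒ +0.293678 -0.012098 = +0.281580;  D = +0.281522+0.005688i
d^2_{0,1}: k∈[1..2] ⇒ +0.682095 -0.084296 = +0.597800;  D = +0.117364+0.586166i
d^2_{1,1}: k∈[0..1] ⇒ +0.792117 -0.293678 = +0.498439;  D = -0.456045+0.201158i
d^2_{2,1}: single k=0 term ⇒ -0.556929;  D = +0.329565+0.448950i
Y_2^{m'}(θ=2.9336,φ=2.1697) and Σ D·Y over m':
  (+0.0162-0.0669i)·(-0.0060+0.0153i)  (+0.2815+0.0057i)·(+0.0880+0.1289i)  (+0.1174+0.5862i)·(+0.5904+0.0000i)  (-0.4560+0.2012i)·(-0.0880+0.1289i)  (+0.3296+0.4490i)·(-0.0060-0.0153i)
Y_2^1(R⁻¹ n̂) = +0.113367+0.299295i

Re=0.1134 Im=0.2993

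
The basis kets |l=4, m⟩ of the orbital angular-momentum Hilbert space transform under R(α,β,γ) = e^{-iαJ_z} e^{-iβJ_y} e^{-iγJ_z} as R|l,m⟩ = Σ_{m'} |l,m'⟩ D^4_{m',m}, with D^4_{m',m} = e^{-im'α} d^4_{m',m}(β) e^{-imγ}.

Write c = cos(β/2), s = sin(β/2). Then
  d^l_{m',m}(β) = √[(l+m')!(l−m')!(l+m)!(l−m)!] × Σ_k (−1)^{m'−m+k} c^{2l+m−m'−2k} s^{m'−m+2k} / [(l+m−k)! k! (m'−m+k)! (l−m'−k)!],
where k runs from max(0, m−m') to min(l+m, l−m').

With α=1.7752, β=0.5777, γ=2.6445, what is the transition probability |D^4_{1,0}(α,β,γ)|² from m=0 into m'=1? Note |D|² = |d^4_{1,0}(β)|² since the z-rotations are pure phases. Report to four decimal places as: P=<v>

P=0.2392

First d^4_{1,0}(β=0.5777), then the phase factors e^{-i(1)α} and e^{-i(0)γ}:
Half-angle: c=0.958572, s=0.284850. N=√(120·6·24·24)=643.987578
Admissible k: 0..3 (factorial args all ≥0)
  k=0: (−1)^1·643.9876/(144)·0.9586^7·0.2849^1 = -0.947338
  k=1: (−1)^2·643.9876/(24)·0.9586^5·0.2849^3 = +0.501925
  k=2: (−1)^3·643.9876/(24)·0.9586^3·0.2849^5 = -0.044322
  k=3: (−1)^4·643.9876/(144)·0.9586^1·0.2849^7 = +0.000652
d^4_{1,0}(0.5777) = -0.947338 +0.501925 -0.044322 +0.000652 = -0.489082
|D^4_{1,0}|² = |d^4_{1,0}(β)|² = (-0.489082)² = 0.239201 (the z-rotation phases have unit modulus)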